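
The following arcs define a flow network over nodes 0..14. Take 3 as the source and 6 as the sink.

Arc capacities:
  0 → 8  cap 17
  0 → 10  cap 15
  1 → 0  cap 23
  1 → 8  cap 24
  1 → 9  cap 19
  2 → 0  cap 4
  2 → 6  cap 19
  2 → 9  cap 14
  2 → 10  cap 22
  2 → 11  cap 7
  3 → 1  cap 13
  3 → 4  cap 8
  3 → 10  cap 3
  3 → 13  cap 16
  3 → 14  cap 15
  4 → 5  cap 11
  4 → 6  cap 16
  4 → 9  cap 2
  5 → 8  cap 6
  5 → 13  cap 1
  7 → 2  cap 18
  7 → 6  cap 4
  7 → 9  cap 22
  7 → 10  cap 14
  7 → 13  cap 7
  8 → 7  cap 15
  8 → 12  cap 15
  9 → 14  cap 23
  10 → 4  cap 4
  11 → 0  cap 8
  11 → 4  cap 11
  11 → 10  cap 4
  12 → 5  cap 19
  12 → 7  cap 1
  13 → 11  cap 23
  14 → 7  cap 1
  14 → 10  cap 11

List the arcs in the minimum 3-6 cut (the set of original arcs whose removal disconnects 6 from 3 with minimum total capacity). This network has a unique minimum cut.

Min-cut arcs: {(4,6), (8,7), (12,7), (14,7)} (total capacity 33)

augment #1: 3→4→6 push 8
augment #2: 3→10→4→6 push 3
augment #3: 3→14→7→6 push 1
augment #4: 3→1→8→7→6 push 3
augment #5: 3→13→11→4→6 push 5
augment #6: 3→1→8→7→2→6 push 10
augment #7: 3→13→11→0→8→7→2→6 push 2
augment #8: 3→13→11→0→8→12→7→2→6 push 1
max flow = 33; residual-reachable set from 3 gives S-side
cut edges (S→T): {(4,6), (8,7), (12,7), (14,7)} total cap 33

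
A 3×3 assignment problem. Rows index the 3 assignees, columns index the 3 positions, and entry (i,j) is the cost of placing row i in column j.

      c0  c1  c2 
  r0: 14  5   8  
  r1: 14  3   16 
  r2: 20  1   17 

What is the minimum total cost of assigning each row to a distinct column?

optimal assignment: row0→col2 (cost 8), row1→col0 (cost 14), row2→col1 (cost 1)
total = 8 + 14 + 1 = 23

Minimum assignment cost: 23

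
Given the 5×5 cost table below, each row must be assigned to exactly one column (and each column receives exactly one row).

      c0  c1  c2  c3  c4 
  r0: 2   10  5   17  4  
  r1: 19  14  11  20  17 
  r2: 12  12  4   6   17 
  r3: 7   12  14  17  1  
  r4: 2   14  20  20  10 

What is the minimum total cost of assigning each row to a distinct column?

optimal assignment: row0→col2 (cost 5), row1→col1 (cost 14), row2→col3 (cost 6), row3→col4 (cost 1), row4→col0 (cost 2)
total = 5 + 14 + 6 + 1 + 2 = 28

Minimum assignment cost: 28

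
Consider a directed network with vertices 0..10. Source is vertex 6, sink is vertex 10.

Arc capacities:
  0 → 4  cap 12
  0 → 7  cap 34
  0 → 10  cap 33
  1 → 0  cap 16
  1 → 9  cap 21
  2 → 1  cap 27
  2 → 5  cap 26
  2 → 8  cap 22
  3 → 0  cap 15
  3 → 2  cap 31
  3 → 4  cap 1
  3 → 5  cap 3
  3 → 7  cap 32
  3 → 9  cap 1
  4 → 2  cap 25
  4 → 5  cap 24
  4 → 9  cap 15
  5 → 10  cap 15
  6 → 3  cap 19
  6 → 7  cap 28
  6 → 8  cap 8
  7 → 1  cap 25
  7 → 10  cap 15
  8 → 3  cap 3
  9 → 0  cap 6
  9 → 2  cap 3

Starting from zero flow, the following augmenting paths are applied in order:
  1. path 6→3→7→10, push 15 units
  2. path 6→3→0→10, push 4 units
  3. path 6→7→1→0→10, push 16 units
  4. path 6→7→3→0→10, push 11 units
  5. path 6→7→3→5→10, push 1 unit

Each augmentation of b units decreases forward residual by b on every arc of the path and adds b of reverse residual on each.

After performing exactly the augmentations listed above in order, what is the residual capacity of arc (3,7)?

Residual capacity of (3,7): 29

after path 1 (6→3→7→10, push 15): res(3,7)=17
after path 2 (6→3→0→10, push 4): res(3,7)=17
after path 3 (6→7→1→0→10, push 16): res(3,7)=17
after path 4 (6→7→3→0→10, push 11): res(3,7)=28
after path 5 (6→7→3→5→10, push 1): res(3,7)=29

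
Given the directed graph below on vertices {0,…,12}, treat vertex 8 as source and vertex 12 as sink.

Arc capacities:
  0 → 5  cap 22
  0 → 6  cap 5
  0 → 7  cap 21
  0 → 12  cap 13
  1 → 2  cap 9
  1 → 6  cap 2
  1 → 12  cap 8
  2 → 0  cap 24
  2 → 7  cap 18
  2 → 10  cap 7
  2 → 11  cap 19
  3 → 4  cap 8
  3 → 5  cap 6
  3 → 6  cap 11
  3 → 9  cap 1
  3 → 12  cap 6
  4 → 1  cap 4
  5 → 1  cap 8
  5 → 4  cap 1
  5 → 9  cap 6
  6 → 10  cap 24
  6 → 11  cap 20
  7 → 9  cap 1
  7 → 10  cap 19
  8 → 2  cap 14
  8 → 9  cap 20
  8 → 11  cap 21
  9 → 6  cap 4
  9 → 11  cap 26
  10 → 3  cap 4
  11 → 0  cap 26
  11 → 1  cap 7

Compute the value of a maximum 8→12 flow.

augment #1: 8→2→0→12 bottleneck 13, total now 13
augment #2: 8→11→1→12 bottleneck 7, total now 20
augment #3: 8→2→10→3→12 bottleneck 1, total now 21
augment #4: 8→9→6→10→3→12 bottleneck 3, total now 24
augment #5: 8→11→0→5→1→12 bottleneck 1, total now 25

Maximum flow value: 25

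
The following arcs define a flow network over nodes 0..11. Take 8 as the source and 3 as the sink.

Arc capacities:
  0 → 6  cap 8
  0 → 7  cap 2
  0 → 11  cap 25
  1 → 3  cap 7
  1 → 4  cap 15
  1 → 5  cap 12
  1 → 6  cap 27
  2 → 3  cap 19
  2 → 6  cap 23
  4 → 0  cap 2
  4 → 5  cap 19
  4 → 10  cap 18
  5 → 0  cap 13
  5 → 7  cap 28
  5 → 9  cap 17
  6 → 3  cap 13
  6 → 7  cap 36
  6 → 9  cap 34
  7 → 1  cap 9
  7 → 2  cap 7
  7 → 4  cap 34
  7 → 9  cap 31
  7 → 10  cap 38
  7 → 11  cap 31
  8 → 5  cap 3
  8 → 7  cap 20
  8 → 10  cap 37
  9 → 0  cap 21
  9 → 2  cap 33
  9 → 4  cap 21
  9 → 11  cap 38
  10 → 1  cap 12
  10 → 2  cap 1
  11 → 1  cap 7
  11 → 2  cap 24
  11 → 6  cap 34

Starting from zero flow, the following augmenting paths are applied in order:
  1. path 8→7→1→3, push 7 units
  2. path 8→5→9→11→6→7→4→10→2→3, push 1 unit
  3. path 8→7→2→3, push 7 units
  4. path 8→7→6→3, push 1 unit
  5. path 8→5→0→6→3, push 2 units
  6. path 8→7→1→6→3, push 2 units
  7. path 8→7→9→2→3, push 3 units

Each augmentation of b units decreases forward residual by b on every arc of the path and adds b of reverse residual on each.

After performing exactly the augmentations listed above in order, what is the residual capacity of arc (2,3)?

Residual capacity of (2,3): 8

after path 1 (8→7→1→3, push 7): res(2,3)=19
after path 2 (8→5→9→11→6→7→4→10→2→3, push 1): res(2,3)=18
after path 3 (8→7→2→3, push 7): res(2,3)=11
after path 4 (8→7→6→3, push 1): res(2,3)=11
after path 5 (8→5→0→6→3, push 2): res(2,3)=11
after path 6 (8→7→1→6→3, push 2): res(2,3)=11
after path 7 (8→7→9→2→3, push 3): res(2,3)=8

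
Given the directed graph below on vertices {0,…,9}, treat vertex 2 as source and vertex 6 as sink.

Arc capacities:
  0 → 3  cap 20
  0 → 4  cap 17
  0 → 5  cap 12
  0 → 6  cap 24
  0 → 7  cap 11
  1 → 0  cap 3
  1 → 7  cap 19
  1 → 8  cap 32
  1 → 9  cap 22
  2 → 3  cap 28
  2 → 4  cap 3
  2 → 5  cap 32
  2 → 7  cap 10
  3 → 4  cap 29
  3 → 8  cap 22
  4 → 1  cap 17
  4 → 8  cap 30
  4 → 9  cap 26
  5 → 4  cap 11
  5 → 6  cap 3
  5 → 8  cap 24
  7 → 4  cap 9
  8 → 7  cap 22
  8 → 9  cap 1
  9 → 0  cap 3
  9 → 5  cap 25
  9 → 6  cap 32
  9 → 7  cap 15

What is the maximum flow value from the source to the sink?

augment #1: 2→5→6 bottleneck 3, total now 3
augment #2: 2→4→9→6 bottleneck 3, total now 6
augment #3: 2→3→4→9→6 bottleneck 23, total now 29
augment #4: 2→3→8→9→6 bottleneck 1, total now 30
augment #5: 2→3→4→1→0→6 bottleneck 3, total now 33
augment #6: 2→3→4→1→9→6 bottleneck 1, total now 34
augment #7: 2→5→4→1→9→6 bottleneck 4, total now 38
augment #8: 2→5→4→1→9→0→6 bottleneck 3, total now 41

Maximum flow value: 41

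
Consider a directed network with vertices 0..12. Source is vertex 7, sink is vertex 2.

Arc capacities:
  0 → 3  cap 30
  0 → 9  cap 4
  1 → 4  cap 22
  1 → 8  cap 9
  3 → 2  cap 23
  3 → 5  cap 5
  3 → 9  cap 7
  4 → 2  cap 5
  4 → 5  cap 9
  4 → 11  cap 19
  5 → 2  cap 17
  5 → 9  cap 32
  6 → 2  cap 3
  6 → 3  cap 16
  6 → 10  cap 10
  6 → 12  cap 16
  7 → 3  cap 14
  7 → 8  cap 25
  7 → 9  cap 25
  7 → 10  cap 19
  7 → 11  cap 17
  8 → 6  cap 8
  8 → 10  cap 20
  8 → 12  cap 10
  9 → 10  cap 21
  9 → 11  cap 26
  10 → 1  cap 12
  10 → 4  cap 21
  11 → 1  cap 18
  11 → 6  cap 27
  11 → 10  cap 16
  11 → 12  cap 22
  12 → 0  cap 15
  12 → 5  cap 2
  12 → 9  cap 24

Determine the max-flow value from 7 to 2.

augment #1: 7→3→2 bottleneck 14, total now 14
augment #2: 7→8→6→2 bottleneck 3, total now 17
augment #3: 7→10→4→2 bottleneck 5, total now 22
augment #4: 7→8→6→3→2 bottleneck 5, total now 27
augment #5: 7→8→12→5→2 bottleneck 2, total now 29
augment #6: 7→10→4→5→2 bottleneck 9, total now 38
augment #7: 7→11→6→3→2 bottleneck 4, total now 42
augment #8: 7→11→6→3→5→2 bottleneck 5, total now 47

Maximum flow value: 47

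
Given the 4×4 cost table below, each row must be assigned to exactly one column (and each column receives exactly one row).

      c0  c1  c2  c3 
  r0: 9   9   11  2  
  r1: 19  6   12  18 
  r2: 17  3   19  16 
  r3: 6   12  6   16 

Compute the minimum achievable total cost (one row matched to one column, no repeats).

optimal assignment: row0→col3 (cost 2), row1→col2 (cost 12), row2→col1 (cost 3), row3→col0 (cost 6)
total = 2 + 12 + 3 + 6 = 23

Minimum assignment cost: 23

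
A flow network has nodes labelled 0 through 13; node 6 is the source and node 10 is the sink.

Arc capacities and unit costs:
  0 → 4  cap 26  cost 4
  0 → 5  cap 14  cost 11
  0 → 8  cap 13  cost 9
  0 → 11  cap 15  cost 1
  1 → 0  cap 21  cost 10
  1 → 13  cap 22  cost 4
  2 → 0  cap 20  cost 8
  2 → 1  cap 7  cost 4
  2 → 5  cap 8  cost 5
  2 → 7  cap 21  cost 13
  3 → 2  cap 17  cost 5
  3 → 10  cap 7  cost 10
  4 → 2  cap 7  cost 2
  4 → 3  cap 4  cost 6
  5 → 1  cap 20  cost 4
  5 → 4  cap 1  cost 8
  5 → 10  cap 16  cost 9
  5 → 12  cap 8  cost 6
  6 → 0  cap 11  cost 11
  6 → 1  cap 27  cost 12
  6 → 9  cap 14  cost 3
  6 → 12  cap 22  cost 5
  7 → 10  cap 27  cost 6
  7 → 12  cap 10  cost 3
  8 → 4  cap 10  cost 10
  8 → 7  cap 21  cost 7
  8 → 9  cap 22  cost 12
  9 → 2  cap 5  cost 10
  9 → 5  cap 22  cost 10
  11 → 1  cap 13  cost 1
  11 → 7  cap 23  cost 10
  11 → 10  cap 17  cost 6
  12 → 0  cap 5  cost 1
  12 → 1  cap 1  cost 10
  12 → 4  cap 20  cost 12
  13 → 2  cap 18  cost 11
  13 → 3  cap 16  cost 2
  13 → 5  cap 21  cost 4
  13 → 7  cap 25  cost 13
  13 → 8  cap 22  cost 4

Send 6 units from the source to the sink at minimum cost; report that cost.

shortest-cost path #1: 6→12→0→11→10 push 5 @ unit cost 13 (adds 65)
shortest-cost path #2: 6→0→11→10 push 1 @ unit cost 18 (adds 18)
total cost = 83

Minimum cost for 6 units: 83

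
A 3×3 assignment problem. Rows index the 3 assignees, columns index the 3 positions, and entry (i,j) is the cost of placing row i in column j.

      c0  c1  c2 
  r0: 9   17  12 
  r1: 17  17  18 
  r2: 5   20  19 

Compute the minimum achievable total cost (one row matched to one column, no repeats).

optimal assignment: row0→col2 (cost 12), row1→col1 (cost 17), row2→col0 (cost 5)
total = 12 + 17 + 5 = 34

Minimum assignment cost: 34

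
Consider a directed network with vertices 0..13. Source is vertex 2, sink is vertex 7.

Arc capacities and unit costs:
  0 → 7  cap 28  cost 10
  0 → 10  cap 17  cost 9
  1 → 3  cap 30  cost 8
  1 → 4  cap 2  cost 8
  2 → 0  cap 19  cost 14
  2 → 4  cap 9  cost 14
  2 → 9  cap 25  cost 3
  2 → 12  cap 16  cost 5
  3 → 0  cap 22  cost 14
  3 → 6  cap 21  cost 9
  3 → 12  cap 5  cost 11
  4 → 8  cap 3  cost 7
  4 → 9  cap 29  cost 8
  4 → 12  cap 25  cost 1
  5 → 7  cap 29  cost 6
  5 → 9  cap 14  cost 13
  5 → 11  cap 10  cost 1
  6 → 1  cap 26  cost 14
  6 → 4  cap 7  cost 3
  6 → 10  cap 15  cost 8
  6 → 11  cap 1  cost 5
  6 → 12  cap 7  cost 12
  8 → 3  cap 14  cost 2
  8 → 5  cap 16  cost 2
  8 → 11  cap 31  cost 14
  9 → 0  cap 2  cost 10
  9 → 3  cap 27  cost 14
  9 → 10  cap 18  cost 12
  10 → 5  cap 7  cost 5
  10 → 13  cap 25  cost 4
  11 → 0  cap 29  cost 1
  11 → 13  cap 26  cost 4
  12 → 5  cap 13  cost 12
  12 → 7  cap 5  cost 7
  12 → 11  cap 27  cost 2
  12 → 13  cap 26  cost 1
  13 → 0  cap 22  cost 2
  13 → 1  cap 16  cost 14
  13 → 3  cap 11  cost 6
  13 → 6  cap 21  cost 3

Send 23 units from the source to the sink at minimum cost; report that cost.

Minimum cost for 23 units: 424

shortest-cost path #1: 2→12→7 push 5 @ unit cost 12 (adds 60)
shortest-cost path #2: 2→12→13→0→7 push 11 @ unit cost 18 (adds 198)
shortest-cost path #3: 2→9→0→7 push 2 @ unit cost 23 (adds 46)
shortest-cost path #4: 2→0→7 push 5 @ unit cost 24 (adds 120)
total cost = 424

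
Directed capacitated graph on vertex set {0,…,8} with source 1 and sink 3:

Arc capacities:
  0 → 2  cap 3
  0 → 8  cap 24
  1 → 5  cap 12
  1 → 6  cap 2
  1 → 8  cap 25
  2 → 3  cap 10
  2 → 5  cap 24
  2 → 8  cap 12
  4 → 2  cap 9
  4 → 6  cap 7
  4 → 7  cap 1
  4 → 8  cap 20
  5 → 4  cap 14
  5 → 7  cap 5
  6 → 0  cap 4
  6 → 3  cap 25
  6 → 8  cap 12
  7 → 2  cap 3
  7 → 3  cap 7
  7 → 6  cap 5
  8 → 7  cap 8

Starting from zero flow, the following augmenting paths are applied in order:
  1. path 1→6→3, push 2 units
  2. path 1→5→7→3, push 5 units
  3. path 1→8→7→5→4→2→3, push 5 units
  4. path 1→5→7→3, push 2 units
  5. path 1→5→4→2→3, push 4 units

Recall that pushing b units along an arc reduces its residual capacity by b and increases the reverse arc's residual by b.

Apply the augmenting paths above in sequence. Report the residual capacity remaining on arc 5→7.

Residual capacity of (5,7): 3

after path 1 (1→6→3, push 2): res(5,7)=5
after path 2 (1→5→7→3, push 5): res(5,7)=0
after path 3 (1→8→7→5→4→2→3, push 5): res(5,7)=5
after path 4 (1→5→7→3, push 2): res(5,7)=3
after path 5 (1→5→4→2→3, push 4): res(5,7)=3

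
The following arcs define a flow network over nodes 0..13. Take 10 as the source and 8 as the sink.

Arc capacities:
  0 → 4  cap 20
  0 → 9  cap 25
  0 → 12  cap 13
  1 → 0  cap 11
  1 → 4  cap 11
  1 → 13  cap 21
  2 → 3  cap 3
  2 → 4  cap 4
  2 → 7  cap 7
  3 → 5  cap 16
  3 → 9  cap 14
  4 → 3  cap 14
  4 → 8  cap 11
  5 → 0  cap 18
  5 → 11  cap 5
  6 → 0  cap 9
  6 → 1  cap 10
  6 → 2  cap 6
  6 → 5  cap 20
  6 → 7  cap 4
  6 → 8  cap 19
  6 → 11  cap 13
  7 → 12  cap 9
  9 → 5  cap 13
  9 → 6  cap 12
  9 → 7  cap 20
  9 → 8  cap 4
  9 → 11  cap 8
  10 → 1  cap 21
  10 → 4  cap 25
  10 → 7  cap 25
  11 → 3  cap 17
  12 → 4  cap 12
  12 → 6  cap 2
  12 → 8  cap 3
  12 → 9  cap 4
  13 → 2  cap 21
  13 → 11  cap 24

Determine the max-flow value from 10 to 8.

augment #1: 10→4→8 bottleneck 11, total now 11
augment #2: 10→7→12→8 bottleneck 3, total now 14
augment #3: 10→1→0→9→8 bottleneck 4, total now 18
augment #4: 10→7→12→6→8 bottleneck 2, total now 20
augment #5: 10→1→0→9→6→8 bottleneck 7, total now 27
augment #6: 10→4→3→9→6→8 bottleneck 5, total now 32

Maximum flow value: 32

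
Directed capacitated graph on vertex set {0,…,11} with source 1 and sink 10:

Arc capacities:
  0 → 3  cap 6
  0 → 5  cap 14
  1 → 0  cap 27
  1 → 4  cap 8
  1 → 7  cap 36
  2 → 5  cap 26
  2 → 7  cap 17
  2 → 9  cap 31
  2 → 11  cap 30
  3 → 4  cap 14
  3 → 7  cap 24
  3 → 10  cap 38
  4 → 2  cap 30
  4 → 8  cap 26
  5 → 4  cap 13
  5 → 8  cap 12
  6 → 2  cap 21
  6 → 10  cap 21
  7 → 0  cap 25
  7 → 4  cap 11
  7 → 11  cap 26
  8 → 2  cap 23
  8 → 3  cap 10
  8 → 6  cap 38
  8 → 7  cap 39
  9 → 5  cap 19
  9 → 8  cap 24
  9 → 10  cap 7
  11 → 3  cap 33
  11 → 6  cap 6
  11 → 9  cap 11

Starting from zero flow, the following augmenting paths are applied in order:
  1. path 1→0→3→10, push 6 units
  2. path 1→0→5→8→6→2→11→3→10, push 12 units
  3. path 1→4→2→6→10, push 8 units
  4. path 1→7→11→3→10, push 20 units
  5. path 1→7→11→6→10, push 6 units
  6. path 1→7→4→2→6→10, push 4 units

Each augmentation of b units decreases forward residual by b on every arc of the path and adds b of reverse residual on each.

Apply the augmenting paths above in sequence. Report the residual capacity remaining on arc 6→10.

after path 1 (1→0→3→10, push 6): res(6,10)=21
after path 2 (1→0→5→8→6→2→11→3→10, push 12): res(6,10)=21
after path 3 (1→4→2→6→10, push 8): res(6,10)=13
after path 4 (1→7→11→3→10, push 20): res(6,10)=13
after path 5 (1→7→11→6→10, push 6): res(6,10)=7
after path 6 (1→7→4→2→6→10, push 4): res(6,10)=3

Residual capacity of (6,10): 3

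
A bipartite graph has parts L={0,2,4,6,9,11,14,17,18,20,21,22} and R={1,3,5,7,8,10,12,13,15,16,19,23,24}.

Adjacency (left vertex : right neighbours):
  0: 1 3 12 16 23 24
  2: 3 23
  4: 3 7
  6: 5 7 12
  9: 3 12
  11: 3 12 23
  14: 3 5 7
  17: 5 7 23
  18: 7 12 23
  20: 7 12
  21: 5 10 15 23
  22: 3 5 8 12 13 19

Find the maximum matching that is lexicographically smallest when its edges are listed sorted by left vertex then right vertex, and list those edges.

|M| = 8 (so the lex-smallest maximum matching has 8 edges)
process left vertices in ascending order; for each, take the smallest-labelled available neighbour that still permits 8 edges overall, or leave it unmatched if none does
lex-smallest matching: {0-1, 2-3, 4-7, 6-5, 9-12, 11-23, 21-10, 22-8}

Lex-smallest maximum matching: {(0,1), (2,3), (4,7), (6,5), (9,12), (11,23), (21,10), (22,8)}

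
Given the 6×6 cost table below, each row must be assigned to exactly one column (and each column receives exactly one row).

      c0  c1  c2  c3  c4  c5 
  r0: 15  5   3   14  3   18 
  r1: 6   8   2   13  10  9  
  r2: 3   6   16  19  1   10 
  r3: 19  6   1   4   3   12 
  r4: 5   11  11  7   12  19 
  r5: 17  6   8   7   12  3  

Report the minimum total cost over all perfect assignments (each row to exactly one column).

optimal assignment: row0→col1 (cost 5), row1→col2 (cost 2), row2→col4 (cost 1), row3→col3 (cost 4), row4→col0 (cost 5), row5→col5 (cost 3)
total = 5 + 2 + 1 + 4 + 5 + 3 = 20

Minimum assignment cost: 20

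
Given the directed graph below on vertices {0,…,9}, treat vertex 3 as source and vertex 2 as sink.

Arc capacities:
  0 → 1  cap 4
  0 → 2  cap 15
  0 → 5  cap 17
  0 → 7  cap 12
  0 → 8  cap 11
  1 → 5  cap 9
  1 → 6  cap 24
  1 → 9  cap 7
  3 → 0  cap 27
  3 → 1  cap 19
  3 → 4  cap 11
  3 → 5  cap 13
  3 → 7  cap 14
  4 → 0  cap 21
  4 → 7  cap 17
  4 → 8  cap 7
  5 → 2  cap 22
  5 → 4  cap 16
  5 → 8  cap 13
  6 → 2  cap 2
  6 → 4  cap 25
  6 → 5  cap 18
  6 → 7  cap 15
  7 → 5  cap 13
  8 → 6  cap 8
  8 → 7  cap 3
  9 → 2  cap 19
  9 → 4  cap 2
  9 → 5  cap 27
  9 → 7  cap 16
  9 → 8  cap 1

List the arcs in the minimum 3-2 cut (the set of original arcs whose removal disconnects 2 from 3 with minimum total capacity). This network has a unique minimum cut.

Min-cut arcs: {(0,2), (1,9), (5,2), (6,2)} (total capacity 46)

augment #1: 3→0→2 push 15
augment #2: 3→5→2 push 13
augment #3: 3→0→5→2 push 9
augment #4: 3→1→6→2 push 2
augment #5: 3→1→9→2 push 7
max flow = 46; residual-reachable set from 3 gives S-side
cut edges (S→T): {(0,2), (1,9), (5,2), (6,2)} total cap 46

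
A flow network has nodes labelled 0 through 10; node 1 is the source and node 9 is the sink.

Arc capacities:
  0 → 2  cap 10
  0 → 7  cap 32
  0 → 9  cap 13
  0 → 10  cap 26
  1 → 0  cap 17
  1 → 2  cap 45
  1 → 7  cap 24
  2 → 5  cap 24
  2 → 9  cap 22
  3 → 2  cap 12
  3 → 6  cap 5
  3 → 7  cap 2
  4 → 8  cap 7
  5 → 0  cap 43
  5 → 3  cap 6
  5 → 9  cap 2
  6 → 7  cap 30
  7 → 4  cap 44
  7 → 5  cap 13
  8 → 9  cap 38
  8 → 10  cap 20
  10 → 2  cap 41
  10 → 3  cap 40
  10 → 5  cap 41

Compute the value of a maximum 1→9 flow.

Maximum flow value: 44

augment #1: 1→0→9 bottleneck 13, total now 13
augment #2: 1→2→9 bottleneck 22, total now 35
augment #3: 1→2→5→9 bottleneck 2, total now 37
augment #4: 1→7→4→8→9 bottleneck 7, total now 44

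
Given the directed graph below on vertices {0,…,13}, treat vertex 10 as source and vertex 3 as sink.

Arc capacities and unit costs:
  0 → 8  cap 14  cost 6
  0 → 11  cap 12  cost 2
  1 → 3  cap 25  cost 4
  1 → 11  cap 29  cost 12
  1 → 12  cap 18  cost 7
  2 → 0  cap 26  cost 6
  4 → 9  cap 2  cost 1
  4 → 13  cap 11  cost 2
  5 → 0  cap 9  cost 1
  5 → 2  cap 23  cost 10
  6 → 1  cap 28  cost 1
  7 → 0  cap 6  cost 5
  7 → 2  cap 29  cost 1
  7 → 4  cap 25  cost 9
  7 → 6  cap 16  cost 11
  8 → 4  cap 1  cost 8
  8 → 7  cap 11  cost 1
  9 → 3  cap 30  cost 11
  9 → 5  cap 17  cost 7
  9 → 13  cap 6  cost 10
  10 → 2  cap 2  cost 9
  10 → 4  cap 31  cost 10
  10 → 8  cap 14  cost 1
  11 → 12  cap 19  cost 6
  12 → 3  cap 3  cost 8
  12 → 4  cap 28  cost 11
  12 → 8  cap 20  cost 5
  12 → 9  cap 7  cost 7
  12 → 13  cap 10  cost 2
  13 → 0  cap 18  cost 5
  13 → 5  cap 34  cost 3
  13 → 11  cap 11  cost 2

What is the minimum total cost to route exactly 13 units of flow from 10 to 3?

shortest-cost path #1: 10→8→7→6→1→3 push 11 @ unit cost 18 (adds 198)
shortest-cost path #2: 10→8→4→9→3 push 1 @ unit cost 21 (adds 21)
shortest-cost path #3: 10→4→9→3 push 1 @ unit cost 22 (adds 22)
total cost = 241

Minimum cost for 13 units: 241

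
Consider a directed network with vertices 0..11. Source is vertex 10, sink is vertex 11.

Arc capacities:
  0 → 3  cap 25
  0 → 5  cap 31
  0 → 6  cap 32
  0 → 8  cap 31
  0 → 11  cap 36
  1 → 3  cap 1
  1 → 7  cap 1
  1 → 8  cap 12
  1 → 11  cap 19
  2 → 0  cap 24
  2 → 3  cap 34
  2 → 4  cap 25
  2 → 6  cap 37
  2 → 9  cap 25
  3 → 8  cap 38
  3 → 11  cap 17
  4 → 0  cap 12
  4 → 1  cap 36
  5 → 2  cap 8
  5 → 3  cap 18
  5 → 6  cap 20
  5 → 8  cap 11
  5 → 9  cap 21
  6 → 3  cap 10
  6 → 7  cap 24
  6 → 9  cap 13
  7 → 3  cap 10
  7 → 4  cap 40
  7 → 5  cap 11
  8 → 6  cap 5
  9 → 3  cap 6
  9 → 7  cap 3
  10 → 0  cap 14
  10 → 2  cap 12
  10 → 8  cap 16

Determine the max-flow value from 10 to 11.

augment #1: 10→0→11 bottleneck 14, total now 14
augment #2: 10→2→0→11 bottleneck 12, total now 26
augment #3: 10→8→6→3→11 bottleneck 5, total now 31

Maximum flow value: 31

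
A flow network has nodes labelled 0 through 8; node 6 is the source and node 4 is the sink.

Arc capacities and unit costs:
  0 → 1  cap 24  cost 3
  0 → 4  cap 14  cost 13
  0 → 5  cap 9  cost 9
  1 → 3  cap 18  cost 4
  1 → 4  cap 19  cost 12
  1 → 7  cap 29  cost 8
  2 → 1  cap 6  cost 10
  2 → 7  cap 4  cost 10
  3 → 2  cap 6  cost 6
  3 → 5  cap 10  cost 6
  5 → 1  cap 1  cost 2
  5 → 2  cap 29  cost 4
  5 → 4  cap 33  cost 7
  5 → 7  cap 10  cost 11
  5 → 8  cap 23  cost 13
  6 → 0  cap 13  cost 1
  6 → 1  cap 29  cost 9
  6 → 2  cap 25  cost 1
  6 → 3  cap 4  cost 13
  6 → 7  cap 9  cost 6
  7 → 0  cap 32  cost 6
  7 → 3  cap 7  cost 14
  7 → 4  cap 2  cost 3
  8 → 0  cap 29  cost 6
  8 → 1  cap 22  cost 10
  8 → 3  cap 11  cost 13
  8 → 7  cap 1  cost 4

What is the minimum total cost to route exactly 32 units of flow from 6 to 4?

Minimum cost for 32 units: 557

shortest-cost path #1: 6→7→4 push 2 @ unit cost 9 (adds 18)
shortest-cost path #2: 6→0→4 push 13 @ unit cost 14 (adds 182)
shortest-cost path #3: 6→1→4 push 17 @ unit cost 21 (adds 357)
total cost = 557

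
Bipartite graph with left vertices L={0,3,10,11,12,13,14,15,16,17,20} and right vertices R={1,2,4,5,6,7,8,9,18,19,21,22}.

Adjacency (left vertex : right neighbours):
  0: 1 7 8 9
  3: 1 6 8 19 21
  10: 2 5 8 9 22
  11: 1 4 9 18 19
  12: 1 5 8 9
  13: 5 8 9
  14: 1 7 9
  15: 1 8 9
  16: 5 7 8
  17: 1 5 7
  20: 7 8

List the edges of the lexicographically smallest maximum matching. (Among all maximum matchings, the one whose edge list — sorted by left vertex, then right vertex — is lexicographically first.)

|M| = 8 (so the lex-smallest maximum matching has 8 edges)
process left vertices in ascending order; for each, take the smallest-labelled available neighbour that still permits 8 edges overall, or leave it unmatched if none does
lex-smallest matching: {0-1, 3-6, 10-2, 11-4, 12-5, 13-8, 14-7, 15-9}

Lex-smallest maximum matching: {(0,1), (3,6), (10,2), (11,4), (12,5), (13,8), (14,7), (15,9)}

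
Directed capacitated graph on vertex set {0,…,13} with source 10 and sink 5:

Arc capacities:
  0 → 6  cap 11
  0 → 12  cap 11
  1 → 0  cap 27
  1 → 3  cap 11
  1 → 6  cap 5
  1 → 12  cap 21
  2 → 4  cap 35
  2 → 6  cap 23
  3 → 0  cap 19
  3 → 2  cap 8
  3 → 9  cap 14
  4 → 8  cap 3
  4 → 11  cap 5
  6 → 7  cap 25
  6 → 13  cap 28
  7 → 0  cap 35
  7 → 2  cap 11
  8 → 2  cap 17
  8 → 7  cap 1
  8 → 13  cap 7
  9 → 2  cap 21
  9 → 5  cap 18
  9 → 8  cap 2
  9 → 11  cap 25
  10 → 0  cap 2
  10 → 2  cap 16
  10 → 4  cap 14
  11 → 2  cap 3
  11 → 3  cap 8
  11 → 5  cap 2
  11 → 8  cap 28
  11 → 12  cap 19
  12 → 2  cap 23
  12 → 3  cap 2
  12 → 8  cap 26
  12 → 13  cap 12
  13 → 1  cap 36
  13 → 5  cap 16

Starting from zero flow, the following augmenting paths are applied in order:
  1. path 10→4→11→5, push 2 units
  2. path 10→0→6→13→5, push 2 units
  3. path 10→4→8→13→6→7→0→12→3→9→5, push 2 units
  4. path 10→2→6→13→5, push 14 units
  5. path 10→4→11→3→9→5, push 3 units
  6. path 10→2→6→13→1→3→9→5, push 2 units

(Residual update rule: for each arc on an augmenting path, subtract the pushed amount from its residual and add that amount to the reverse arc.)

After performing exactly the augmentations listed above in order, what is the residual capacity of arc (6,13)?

after path 1 (10→4→11→5, push 2): res(6,13)=28
after path 2 (10→0→6→13→5, push 2): res(6,13)=26
after path 3 (10→4→8→13→6→7→0→12→3→9→5, push 2): res(6,13)=28
after path 4 (10→2→6→13→5, push 14): res(6,13)=14
after path 5 (10→4→11→3→9→5, push 3): res(6,13)=14
after path 6 (10→2→6→13→1→3→9→5, push 2): res(6,13)=12

Residual capacity of (6,13): 12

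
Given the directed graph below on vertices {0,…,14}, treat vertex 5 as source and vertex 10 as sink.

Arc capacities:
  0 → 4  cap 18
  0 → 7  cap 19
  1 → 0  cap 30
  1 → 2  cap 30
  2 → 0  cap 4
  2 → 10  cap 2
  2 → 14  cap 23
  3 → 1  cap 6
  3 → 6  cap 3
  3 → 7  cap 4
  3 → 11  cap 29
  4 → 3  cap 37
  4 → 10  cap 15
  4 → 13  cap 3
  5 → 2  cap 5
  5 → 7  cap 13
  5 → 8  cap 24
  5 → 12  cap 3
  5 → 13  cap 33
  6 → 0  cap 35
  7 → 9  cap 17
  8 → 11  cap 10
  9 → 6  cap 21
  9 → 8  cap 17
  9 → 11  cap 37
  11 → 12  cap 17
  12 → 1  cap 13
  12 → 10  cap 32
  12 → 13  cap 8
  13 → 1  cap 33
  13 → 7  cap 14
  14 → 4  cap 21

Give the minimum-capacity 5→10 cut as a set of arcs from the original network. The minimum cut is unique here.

Min-cut arcs: {(2,10), (4,10), (5,12), (11,12)} (total capacity 37)

augment #1: 5→2→10 push 2
augment #2: 5→12→10 push 3
augment #3: 5→2→0→4→10 push 3
augment #4: 5→8→11→12→10 push 10
augment #5: 5→7→9→11→12→10 push 7
augment #6: 5→13→1→0→4→10 push 12
max flow = 37; residual-reachable set from 5 gives S-side
cut edges (S→T): {(2,10), (4,10), (5,12), (11,12)} total cap 37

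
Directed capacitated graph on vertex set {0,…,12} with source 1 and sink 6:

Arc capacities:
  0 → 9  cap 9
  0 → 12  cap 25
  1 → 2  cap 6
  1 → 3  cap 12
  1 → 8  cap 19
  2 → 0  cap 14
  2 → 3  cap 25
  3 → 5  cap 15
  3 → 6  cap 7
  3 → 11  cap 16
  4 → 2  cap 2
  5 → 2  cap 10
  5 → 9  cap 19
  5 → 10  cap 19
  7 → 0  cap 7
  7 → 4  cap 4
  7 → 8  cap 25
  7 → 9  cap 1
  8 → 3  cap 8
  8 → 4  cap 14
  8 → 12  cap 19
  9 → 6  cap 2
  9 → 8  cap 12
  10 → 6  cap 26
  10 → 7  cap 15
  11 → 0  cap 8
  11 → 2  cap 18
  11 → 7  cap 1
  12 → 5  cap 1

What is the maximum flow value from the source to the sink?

Maximum flow value: 25

augment #1: 1→3→6 bottleneck 7, total now 7
augment #2: 1→2→0→9→6 bottleneck 2, total now 9
augment #3: 1→3→5→10→6 bottleneck 5, total now 14
augment #4: 1→2→3→5→10→6 bottleneck 4, total now 18
augment #5: 1→8→3→5→10→6 bottleneck 6, total now 24
augment #6: 1→8→12→5→10→6 bottleneck 1, total now 25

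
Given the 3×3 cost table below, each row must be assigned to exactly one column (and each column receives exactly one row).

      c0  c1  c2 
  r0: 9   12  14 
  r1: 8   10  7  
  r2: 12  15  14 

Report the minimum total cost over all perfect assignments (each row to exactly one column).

one of 2 optimal assignments: row0→col0 (cost 9), row1→col2 (cost 7), row2→col1 (cost 15)
total = 9 + 7 + 15 = 31

Minimum assignment cost: 31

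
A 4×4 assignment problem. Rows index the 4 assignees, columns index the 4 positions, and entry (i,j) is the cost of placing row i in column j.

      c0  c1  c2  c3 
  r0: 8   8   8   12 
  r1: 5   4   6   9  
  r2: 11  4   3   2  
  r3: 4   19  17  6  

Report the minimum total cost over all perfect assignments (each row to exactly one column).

Minimum assignment cost: 18

optimal assignment: row0→col2 (cost 8), row1→col1 (cost 4), row2→col3 (cost 2), row3→col0 (cost 4)
total = 8 + 4 + 2 + 4 = 18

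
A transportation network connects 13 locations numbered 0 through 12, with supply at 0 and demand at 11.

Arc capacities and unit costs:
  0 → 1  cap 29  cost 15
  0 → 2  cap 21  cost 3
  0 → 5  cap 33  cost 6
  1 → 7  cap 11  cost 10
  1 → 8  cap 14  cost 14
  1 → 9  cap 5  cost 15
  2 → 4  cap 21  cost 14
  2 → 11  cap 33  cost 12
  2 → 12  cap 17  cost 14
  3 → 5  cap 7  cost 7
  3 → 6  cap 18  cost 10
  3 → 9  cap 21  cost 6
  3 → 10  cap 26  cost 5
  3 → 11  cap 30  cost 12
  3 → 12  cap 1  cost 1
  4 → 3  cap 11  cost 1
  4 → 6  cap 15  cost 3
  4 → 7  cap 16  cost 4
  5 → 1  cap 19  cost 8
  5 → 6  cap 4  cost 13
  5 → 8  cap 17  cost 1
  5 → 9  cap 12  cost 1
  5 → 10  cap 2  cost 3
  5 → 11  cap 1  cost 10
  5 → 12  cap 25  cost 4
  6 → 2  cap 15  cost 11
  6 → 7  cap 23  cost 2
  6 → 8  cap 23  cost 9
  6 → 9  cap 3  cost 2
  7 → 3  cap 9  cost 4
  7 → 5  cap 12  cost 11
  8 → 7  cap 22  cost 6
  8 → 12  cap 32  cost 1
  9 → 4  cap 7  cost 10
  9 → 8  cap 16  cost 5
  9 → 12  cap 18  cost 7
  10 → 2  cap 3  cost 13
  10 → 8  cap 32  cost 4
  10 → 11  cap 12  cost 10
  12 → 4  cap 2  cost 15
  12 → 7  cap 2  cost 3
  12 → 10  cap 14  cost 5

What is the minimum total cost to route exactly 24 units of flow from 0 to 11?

shortest-cost path #1: 0→2→11 push 21 @ unit cost 15 (adds 315)
shortest-cost path #2: 0→5→11 push 1 @ unit cost 16 (adds 16)
shortest-cost path #3: 0→5→10→11 push 2 @ unit cost 19 (adds 38)
total cost = 369

Minimum cost for 24 units: 369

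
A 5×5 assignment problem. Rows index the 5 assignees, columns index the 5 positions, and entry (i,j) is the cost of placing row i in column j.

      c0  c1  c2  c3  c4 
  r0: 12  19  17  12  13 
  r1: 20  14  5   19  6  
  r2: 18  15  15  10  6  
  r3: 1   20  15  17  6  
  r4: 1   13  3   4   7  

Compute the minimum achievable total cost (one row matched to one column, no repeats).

optimal assignment: row0→col1 (cost 19), row1→col2 (cost 5), row2→col4 (cost 6), row3→col0 (cost 1), row4→col3 (cost 4)
total = 19 + 5 + 6 + 1 + 4 = 35

Minimum assignment cost: 35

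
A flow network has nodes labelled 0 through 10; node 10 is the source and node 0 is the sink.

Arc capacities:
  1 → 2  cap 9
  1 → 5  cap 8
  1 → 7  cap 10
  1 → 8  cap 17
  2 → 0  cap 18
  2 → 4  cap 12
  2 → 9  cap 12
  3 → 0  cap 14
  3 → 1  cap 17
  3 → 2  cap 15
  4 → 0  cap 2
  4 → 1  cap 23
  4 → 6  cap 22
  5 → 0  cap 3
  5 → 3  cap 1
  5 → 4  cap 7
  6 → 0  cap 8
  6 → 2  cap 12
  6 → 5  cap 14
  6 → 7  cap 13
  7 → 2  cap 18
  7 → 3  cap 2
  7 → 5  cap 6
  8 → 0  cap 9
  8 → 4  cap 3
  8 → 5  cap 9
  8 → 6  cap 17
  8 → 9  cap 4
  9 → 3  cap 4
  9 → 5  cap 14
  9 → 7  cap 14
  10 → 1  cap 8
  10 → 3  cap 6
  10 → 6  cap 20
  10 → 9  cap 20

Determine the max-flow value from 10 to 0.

augment #1: 10→3→0 bottleneck 6, total now 6
augment #2: 10→6→0 bottleneck 8, total now 14
augment #3: 10→1→2→0 bottleneck 8, total now 22
augment #4: 10→6→2→0 bottleneck 10, total now 32
augment #5: 10→6→5→0 bottleneck 2, total now 34
augment #6: 10→9→3→0 bottleneck 4, total now 38
augment #7: 10→9→5→0 bottleneck 1, total now 39
augment #8: 10→9→5→3→0 bottleneck 1, total now 40
augment #9: 10→9→5→4→0 bottleneck 2, total now 42
augment #10: 10→9→7→3→0 bottleneck 2, total now 44
augment #11: 10→9→5→4→1→8→0 bottleneck 5, total now 49
augment #12: 10→9→7→2→1→8→0 bottleneck 4, total now 53

Maximum flow value: 53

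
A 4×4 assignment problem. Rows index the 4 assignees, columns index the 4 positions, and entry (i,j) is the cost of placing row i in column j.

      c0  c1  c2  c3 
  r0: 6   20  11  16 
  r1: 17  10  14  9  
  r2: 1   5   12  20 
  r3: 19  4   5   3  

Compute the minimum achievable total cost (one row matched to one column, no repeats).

one of 3 optimal assignments: row0→col0 (cost 6), row1→col3 (cost 9), row2→col1 (cost 5), row3→col2 (cost 5)
total = 6 + 9 + 5 + 5 = 25

Minimum assignment cost: 25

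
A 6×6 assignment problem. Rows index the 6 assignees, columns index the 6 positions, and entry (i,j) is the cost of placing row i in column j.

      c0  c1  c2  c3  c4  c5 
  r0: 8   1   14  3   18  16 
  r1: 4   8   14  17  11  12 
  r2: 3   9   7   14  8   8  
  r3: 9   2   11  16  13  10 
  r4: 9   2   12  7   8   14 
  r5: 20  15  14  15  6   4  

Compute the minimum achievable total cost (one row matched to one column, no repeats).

Minimum assignment cost: 28

optimal assignment: row0→col3 (cost 3), row1→col0 (cost 4), row2→col2 (cost 7), row3→col1 (cost 2), row4→col4 (cost 8), row5→col5 (cost 4)
total = 3 + 4 + 7 + 2 + 8 + 4 = 28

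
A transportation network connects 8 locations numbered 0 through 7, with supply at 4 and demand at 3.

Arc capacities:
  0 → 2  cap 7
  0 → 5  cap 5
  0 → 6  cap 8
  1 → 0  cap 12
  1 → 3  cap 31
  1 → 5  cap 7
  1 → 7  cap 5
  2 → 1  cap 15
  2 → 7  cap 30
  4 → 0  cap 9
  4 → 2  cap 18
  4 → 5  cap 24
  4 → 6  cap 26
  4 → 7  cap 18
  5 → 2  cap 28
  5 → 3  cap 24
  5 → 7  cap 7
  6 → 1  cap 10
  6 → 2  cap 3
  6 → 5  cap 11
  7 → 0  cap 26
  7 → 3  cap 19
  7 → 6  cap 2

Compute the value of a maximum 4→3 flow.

augment #1: 4→5→3 bottleneck 24, total now 24
augment #2: 4→7→3 bottleneck 18, total now 42
augment #3: 4→2→1→3 bottleneck 15, total now 57
augment #4: 4→2→7→3 bottleneck 1, total now 58
augment #5: 4→6→1→3 bottleneck 10, total now 68

Maximum flow value: 68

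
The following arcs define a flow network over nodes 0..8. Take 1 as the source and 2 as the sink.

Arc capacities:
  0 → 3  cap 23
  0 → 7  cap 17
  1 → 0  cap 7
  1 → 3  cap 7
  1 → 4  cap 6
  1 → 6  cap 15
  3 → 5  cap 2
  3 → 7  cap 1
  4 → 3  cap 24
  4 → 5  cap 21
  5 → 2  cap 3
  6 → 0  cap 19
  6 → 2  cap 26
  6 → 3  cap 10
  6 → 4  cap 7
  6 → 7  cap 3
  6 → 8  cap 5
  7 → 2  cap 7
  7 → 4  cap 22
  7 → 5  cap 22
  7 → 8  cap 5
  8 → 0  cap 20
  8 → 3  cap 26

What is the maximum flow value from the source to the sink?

Maximum flow value: 25

augment #1: 1→6→2 bottleneck 15, total now 15
augment #2: 1→0→7→2 bottleneck 7, total now 22
augment #3: 1→3→5→2 bottleneck 2, total now 24
augment #4: 1→4→5→2 bottleneck 1, total now 25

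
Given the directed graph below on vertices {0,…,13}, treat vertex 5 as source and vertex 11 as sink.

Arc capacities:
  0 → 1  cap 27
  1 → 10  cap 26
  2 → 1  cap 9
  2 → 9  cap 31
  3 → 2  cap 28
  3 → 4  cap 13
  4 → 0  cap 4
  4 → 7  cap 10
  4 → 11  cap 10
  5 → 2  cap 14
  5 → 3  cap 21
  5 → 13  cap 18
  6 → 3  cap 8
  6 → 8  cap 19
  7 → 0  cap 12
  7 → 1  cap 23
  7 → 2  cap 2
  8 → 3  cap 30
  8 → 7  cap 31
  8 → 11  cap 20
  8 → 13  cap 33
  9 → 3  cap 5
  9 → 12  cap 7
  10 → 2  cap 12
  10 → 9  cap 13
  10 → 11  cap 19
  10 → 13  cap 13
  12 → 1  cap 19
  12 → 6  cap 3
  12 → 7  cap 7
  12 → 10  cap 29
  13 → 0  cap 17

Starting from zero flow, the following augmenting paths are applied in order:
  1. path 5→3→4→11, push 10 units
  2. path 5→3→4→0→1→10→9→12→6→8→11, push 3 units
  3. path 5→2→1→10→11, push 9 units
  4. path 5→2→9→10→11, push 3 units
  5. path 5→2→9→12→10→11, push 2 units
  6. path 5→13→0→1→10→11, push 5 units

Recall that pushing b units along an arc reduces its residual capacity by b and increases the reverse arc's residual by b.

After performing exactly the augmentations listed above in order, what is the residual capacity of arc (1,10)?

after path 1 (5→3→4→11, push 10): res(1,10)=26
after path 2 (5→3→4→0→1→10→9→12→6→8→11, push 3): res(1,10)=23
after path 3 (5→2→1→10→11, push 9): res(1,10)=14
after path 4 (5→2→9→10→11, push 3): res(1,10)=14
after path 5 (5→2→9→12→10→11, push 2): res(1,10)=14
after path 6 (5→13→0→1→10→11, push 5): res(1,10)=9

Residual capacity of (1,10): 9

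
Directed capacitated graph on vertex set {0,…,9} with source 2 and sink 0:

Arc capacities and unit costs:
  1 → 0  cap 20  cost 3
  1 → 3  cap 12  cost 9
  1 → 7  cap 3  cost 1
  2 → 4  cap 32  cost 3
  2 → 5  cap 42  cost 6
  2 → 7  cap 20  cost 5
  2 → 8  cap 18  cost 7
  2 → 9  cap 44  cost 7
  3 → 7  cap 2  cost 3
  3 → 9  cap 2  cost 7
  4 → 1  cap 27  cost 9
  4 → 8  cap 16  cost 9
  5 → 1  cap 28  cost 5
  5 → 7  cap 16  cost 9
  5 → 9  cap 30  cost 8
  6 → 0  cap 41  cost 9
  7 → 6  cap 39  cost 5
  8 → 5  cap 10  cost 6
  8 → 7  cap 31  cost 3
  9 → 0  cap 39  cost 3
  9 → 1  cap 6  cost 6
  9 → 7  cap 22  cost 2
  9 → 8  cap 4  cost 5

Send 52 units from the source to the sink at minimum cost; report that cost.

shortest-cost path #1: 2→9→0 push 39 @ unit cost 10 (adds 390)
shortest-cost path #2: 2→5→1→0 push 13 @ unit cost 14 (adds 182)
total cost = 572

Minimum cost for 52 units: 572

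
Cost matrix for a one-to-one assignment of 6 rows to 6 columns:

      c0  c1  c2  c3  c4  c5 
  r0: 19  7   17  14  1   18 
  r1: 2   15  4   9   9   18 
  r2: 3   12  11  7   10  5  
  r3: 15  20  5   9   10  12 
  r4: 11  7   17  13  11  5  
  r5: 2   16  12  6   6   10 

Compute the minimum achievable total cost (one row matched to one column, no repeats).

optimal assignment: row0→col4 (cost 1), row1→col0 (cost 2), row2→col5 (cost 5), row3→col2 (cost 5), row4→col1 (cost 7), row5→col3 (cost 6)
total = 1 + 2 + 5 + 5 + 7 + 6 = 26

Minimum assignment cost: 26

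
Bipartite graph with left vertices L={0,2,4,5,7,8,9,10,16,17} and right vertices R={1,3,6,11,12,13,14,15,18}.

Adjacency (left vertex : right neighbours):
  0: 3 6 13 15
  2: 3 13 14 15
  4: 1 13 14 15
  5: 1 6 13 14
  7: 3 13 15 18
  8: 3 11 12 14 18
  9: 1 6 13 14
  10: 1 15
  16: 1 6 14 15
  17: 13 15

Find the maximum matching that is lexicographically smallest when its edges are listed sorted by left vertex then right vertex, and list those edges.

|M| = 8 (so the lex-smallest maximum matching has 8 edges)
process left vertices in ascending order; for each, take the smallest-labelled available neighbour that still permits 8 edges overall, or leave it unmatched if none does
lex-smallest matching: {0-3, 2-13, 4-1, 5-6, 7-18, 8-11, 9-14, 10-15}

Lex-smallest maximum matching: {(0,3), (2,13), (4,1), (5,6), (7,18), (8,11), (9,14), (10,15)}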